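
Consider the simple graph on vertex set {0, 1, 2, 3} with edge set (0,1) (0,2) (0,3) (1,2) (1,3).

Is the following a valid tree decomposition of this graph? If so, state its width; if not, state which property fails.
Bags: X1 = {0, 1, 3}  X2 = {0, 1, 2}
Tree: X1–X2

Yes; width 2.

Vertex coverage: the bags together contain {0, 1, 2, 3}, the full vertex set. Edge coverage: each edge of G has both endpoints in at least one bag. Running intersection: for every vertex, the bags containing it form a connected subtree. All three properties hold, so this is a valid tree decomposition of width max|bag| − 1 = 2, and hence tw(G) ≤ 2.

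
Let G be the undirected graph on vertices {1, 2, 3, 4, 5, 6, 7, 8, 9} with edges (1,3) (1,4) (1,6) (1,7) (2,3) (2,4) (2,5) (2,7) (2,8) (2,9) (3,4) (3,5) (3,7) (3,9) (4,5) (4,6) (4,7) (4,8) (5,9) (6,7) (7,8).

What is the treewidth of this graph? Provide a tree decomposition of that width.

Treewidth 3.
Bags: B1 = {2, 3, 4, 5}  B2 = {2, 3, 5, 9}  B3 = {2, 3, 4, 7}  B4 = {2, 4, 7, 8}  B5 = {1, 3, 4, 7}  B6 = {1, 4, 6, 7}
Tree: B1–B2, B1–B3, B3–B4, B3–B5, B5–B6

The largest bag has 4 vertices, giving width 3; this decomposition certifies tw(G) ≤ 3. On the other hand G contains the 4-clique {2, 3, 5, 9}. A clique must lie in a single bag of any decomposition, so no decomposition can have width below 3. The upper and lower bounds meet at 3, so that is the treewidth.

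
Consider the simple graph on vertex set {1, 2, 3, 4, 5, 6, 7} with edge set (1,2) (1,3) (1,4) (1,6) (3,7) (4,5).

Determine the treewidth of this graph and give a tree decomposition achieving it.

The largest bag has 2 vertices, giving width 1; this decomposition certifies tw(G) ≤ 1. G has an edge, so its treewidth is at least 1. Combining the bounds, tw(G) = 1.

Treewidth 1.
Bags: B1 = {1, 3}  B2 = {1, 2}  B3 = {1, 6}  B4 = {1, 4}  B5 = {4, 5}  B6 = {3, 7}
Tree: B1–B2, B1–B3, B1–B4, B4–B5, B1–B6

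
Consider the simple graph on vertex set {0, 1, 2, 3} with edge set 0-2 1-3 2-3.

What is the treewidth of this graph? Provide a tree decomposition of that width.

The largest bag has 2 vertices, giving width 1; this decomposition certifies tw(G) ≤ 1. G has an edge, so its treewidth is at least 1. Combining the bounds, tw(G) = 1.

Treewidth 1.
Bags: B1 = {2, 3}  B2 = {0, 2}  B3 = {1, 3}
Tree: B1–B2, B1–B3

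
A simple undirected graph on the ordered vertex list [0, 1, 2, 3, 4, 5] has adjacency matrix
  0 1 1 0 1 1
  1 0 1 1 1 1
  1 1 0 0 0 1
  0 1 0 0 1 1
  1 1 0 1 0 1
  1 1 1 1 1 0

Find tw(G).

3

A width-3 tree decomposition is:
Bags: B1 = {0, 1, 4, 5}  B2 = {0, 1, 2, 5}  B3 = {1, 3, 4, 5}
Tree: B1–B2, B1–B3
The largest bag has 4 vertices, giving width 3; this decomposition certifies tw(G) ≤ 3. Conversely, {0, 1, 2, 5} is a clique of size 4, and the vertices of any clique must share a bag in every tree decomposition; so some bag has ≥ 4 vertices and tw(G) ≥ 3. Hence tw(G) = 3 exactly.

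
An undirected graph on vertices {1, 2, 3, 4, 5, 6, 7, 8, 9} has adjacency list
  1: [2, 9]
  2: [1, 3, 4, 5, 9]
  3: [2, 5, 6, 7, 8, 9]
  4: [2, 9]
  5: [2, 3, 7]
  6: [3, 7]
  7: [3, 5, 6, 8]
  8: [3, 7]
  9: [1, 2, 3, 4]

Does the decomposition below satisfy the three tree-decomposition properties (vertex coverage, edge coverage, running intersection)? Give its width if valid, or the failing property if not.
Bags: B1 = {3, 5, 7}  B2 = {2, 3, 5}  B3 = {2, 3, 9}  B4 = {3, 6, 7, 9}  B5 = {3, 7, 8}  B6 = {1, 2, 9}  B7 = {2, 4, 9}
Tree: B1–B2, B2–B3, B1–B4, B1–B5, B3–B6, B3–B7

No — bags containing vertex 9 are not connected in the tree.

A tree decomposition must satisfy three properties: every vertex lies in some bag; for every edge, both endpoints lie together in some bag; and for every vertex, the bags containing it form a connected subtree. Here bags containing vertex 9 are not connected in the tree, so the decomposition is invalid.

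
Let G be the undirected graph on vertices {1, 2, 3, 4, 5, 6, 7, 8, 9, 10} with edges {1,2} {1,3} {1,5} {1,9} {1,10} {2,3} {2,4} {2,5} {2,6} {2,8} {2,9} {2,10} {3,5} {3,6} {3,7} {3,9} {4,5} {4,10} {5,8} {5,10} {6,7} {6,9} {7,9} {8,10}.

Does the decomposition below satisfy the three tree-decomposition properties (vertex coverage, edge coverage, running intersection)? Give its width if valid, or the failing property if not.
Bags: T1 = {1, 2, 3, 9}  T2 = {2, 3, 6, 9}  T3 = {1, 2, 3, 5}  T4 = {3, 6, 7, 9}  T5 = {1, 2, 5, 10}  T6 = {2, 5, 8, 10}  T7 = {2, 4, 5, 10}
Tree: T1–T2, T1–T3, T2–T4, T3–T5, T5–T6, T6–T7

Vertex coverage: the bags together contain {1, 2, 3, 4, 5, 6, 7, 8, 9, 10}, the full vertex set. Edge coverage: each edge of G has both endpoints in at least one bag. Running intersection: for every vertex, the bags containing it form a connected subtree. All three properties hold, so this is a valid tree decomposition of width max|bag| − 1 = 3, and hence tw(G) ≤ 3.

Yes; width 3.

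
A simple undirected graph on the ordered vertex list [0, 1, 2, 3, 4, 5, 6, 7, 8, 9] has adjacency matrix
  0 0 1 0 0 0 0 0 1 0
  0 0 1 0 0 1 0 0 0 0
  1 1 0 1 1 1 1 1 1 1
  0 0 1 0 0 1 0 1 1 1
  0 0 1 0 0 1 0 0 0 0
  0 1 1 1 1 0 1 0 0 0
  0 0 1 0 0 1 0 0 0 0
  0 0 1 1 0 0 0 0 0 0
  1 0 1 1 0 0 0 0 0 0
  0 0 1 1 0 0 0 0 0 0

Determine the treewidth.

A width-2 tree decomposition is:
Bags: B1 = {2, 3, 5}  B2 = {2, 5, 6}  B3 = {2, 3, 7}  B4 = {2, 4, 5}  B5 = {1, 2, 5}  B6 = {2, 3, 9}  B7 = {2, 3, 8}  B8 = {0, 2, 8}
Tree: B1–B2, B1–B3, B2–B4, B2–B5, B1–B6, B1–B7, B7–B8
Each bag holds 3 vertices, so the decomposition has width 2, which upper-bounds the treewidth. Conversely, {0, 2, 8} is a clique of size 3, and the vertices of any clique must share a bag in every tree decomposition; so some bag has ≥ 3 vertices and tw(G) ≥ 2. Combining the bounds, tw(G) = 2.

2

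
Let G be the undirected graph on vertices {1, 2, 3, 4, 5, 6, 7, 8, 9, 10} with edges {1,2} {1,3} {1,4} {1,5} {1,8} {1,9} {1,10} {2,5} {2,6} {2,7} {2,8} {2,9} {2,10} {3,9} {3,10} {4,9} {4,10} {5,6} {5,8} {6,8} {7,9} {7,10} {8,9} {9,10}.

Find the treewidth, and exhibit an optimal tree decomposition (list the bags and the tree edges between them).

Every bag has size at most 4, so the width is 4 − 1 = 3 and tw(G) ≤ 3. Conversely, {1, 2, 8, 9} is a clique of size 4, and the vertices of any clique must share a bag in every tree decomposition; so some bag has ≥ 4 vertices and tw(G) ≥ 3. Hence tw(G) = 3 exactly.

Treewidth 3.
One optimal decomposition is:
Bags: B1 = {1, 2, 9, 10}  B2 = {1, 2, 8, 9}  B3 = {1, 2, 5, 8}  B4 = {2, 7, 9, 10}  B5 = {2, 5, 6, 8}  B6 = {1, 4, 9, 10}  B7 = {1, 3, 9, 10}
Tree: B1–B2, B2–B3, B1–B4, B3–B5, B1–B6, B6–B7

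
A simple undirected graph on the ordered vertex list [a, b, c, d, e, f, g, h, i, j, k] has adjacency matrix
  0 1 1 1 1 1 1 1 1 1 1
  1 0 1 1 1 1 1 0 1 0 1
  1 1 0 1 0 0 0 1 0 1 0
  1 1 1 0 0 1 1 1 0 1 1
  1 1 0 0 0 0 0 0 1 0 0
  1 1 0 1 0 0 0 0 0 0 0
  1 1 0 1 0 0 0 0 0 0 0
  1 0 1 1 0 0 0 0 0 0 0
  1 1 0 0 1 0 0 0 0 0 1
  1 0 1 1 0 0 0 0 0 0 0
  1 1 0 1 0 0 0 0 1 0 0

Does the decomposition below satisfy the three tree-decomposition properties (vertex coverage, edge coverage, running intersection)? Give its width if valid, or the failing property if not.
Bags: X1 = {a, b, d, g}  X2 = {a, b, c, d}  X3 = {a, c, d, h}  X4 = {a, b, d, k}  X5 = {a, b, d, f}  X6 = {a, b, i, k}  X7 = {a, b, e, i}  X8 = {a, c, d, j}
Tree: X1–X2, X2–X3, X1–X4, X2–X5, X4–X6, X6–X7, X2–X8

Checking the three conditions: (i) the bags cover all of {a, b, c, d, e, f, g, h, i, j, k}; (ii) for each edge, some bag contains both endpoints; (iii) the bags containing any fixed vertex form a subtree. All hold, so the decomposition is valid with width 4 − 1 = 3.

Yes; width 3.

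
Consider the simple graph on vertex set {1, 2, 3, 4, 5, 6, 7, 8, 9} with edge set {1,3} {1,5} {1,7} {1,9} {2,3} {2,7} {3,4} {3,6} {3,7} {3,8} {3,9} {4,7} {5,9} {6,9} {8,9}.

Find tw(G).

2

A width-2 tree decomposition is:
Bags: B1 = {1, 3, 9}  B2 = {1, 5, 9}  B3 = {3, 6, 9}  B4 = {1, 3, 7}  B5 = {3, 8, 9}  B6 = {3, 4, 7}  B7 = {2, 3, 7}
Tree: B1–B2, B1–B3, B1–B4, B3–B5, B4–B6, B6–B7
Each bag holds 3 vertices, so the decomposition has width 2, which upper-bounds the treewidth. For the lower bound, the 3 vertices {3, 8, 9} are pairwise adjacent, and any tree decomposition puts a clique entirely inside one bag — forcing width ≥ 2. The upper and lower bounds meet at 2, so that is the treewidth.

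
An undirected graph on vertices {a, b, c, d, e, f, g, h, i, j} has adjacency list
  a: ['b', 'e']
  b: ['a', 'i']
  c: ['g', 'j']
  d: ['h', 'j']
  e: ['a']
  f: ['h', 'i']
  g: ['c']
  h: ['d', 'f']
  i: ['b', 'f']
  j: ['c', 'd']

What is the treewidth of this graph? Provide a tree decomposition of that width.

Every bag has size at most 2, so the width is 2 − 1 = 1 and tw(G) ≤ 1. Any graph with an edge has treewidth ≥ 1, and G has the edge g–c. Hence tw(G) = 1 exactly.

Treewidth 1.
One optimal decomposition is:
Bags: B1 = {c, g}  B2 = {c, j}  B3 = {d, j}  B4 = {d, h}  B5 = {f, h}  B6 = {f, i}  B7 = {b, i}  B8 = {a, b}  B9 = {a, e}
Tree: B1–B2, B2–B3, B3–B4, B4–B5, B5–B6, B6–B7, B7–B8, B8–B9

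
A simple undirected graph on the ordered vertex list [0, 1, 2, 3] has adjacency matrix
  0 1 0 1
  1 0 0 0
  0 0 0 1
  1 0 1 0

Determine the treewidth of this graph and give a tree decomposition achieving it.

Treewidth 1.
One optimal decomposition is:
Bags: B1 = {0, 1}  B2 = {0, 3}  B3 = {2, 3}
Tree: B1–B2, B2–B3

Each bag holds 2 vertices, so the decomposition has width 1, which upper-bounds the treewidth. Any graph with an edge has treewidth ≥ 1, and G has the edge 0–1. Therefore the treewidth is 1.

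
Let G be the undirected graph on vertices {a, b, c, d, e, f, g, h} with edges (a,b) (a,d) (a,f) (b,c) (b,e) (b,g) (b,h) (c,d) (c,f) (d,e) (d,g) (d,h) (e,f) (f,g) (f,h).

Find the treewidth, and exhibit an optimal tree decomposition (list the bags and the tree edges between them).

Treewidth 3.
Bags: B1 = {b, d, f, h}  B2 = {a, b, d, f}  B3 = {b, c, d, f}  B4 = {b, d, e, f}  B5 = {b, d, f, g}
Tree: B1–B2, B2–B3, B3–B4, B4–B5

Every bag has size at most 4, so the width is 4 − 1 = 3 and tw(G) ≤ 3. For the lower bound: the 4 vertex sets {d,h}, {a,b}, {f}, {c} are disjoint, each induces a connected subgraph, and every pair is joined by at least one edge of G. Contracting each set to a single vertex therefore yields K_{4} as a minor, and since treewidth is minor-monotone, tw(G) ≥ tw(K_{4}) = 3. Therefore the treewidth is 3.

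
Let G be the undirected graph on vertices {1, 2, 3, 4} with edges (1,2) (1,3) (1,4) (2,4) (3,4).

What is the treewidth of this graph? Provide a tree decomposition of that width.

Treewidth 2.
One such decomposition:
Bags: B1 = {1, 3, 4}  B2 = {1, 2, 4}
Tree: B1–B2

Every bag has size at most 3, so the width is 3 − 1 = 2 and tw(G) ≤ 2. For the lower bound, the 3 vertices {1, 2, 4} are pairwise adjacent, and any tree decomposition puts a clique entirely inside one bag — forcing width ≥ 2. Combining the bounds, tw(G) = 2.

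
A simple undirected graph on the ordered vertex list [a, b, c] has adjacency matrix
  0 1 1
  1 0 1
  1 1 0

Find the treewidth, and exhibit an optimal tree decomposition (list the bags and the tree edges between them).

With just one bag of size 3, the width is 3 − 1 = 2, so tw(G) ≤ 2. On the other hand G contains the 3-clique {a, b, c}. A clique must lie in a single bag of any decomposition, so no decomposition can have width below 2. The upper and lower bounds meet at 2, so that is the treewidth.

Treewidth 2.
One optimal decomposition is:
Bags: B1 = {a, b, c}
Tree: (single bag)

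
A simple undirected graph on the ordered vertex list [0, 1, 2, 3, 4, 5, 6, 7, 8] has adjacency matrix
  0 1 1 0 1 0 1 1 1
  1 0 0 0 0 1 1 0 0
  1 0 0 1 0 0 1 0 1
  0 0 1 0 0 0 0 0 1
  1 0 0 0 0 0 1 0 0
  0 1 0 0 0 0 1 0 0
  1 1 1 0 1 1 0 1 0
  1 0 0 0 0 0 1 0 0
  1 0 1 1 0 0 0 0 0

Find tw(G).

A width-2 tree decomposition is:
Bags: B1 = {0, 2, 8}  B2 = {0, 2, 6}  B3 = {0, 4, 6}  B4 = {0, 1, 6}  B5 = {0, 6, 7}  B6 = {2, 3, 8}  B7 = {1, 5, 6}
Tree: B1–B2, B2–B3, B2–B4, B3–B5, B1–B6, B4–B7
Every bag has size at most 3, so the width is 3 − 1 = 2 and tw(G) ≤ 2. Conversely, {0, 2, 8} is a clique of size 3, and the vertices of any clique must share a bag in every tree decomposition; so some bag has ≥ 3 vertices and tw(G) ≥ 2. Hence tw(G) = 2 exactly.

2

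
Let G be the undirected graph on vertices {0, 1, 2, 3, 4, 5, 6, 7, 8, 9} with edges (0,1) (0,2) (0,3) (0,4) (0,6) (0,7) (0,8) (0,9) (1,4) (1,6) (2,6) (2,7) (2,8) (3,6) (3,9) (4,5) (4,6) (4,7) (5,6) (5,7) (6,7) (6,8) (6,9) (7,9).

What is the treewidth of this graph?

A width-3 tree decomposition is:
Bags: B1 = {0, 4, 6, 7}  B2 = {4, 5, 6, 7}  B3 = {0, 2, 6, 7}  B4 = {0, 6, 7, 9}  B5 = {0, 1, 4, 6}  B6 = {0, 3, 6, 9}  B7 = {0, 2, 6, 8}
Tree: B1–B2, B1–B3, B3–B4, B1–B5, B4–B6, B3–B7
The largest bag has 4 vertices, giving width 3; this decomposition certifies tw(G) ≤ 3. On the other hand G contains the 4-clique {0, 2, 6, 8}. A clique must lie in a single bag of any decomposition, so no decomposition can have width below 3. Combining the bounds, tw(G) = 3.

3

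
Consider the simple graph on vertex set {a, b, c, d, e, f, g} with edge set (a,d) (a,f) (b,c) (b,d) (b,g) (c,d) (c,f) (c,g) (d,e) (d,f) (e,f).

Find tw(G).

A width-2 tree decomposition is:
Bags: B1 = {b, c, d}  B2 = {c, d, f}  B3 = {b, c, g}  B4 = {d, e, f}  B5 = {a, d, f}
Tree: B1–B2, B1–B3, B2–B4, B4–B5
Every bag has size at most 3, so the width is 3 − 1 = 2 and tw(G) ≤ 2. On the other hand G contains the 3-clique {d, e, f}. A clique must lie in a single bag of any decomposition, so no decomposition can have width below 2. Hence tw(G) = 2 exactly.

2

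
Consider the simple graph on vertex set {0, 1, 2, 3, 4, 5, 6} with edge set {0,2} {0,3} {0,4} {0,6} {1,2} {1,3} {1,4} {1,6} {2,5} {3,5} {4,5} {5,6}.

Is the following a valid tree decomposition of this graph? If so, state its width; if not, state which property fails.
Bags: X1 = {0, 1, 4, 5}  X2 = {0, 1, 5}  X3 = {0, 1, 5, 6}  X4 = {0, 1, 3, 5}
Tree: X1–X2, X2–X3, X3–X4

A tree decomposition must satisfy three properties: every vertex lies in some bag; for every edge, both endpoints lie together in some bag; and for every vertex, the bags containing it form a connected subtree. Here vertex 2 appears in no bag, so the decomposition is invalid.

No — vertex 2 appears in no bag.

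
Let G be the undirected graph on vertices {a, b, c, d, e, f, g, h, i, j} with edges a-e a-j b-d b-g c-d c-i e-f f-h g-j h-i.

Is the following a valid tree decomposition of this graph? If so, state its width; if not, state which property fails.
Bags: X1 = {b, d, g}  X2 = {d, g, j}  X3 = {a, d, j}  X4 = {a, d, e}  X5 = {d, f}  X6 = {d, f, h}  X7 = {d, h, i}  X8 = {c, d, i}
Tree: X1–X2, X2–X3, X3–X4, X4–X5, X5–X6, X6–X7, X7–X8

No — edge (e,f) lies in no bag.

A tree decomposition must satisfy three properties: every vertex lies in some bag; for every edge, both endpoints lie together in some bag; and for every vertex, the bags containing it form a connected subtree. Here edge (e,f) lies in no bag, so the decomposition is invalid.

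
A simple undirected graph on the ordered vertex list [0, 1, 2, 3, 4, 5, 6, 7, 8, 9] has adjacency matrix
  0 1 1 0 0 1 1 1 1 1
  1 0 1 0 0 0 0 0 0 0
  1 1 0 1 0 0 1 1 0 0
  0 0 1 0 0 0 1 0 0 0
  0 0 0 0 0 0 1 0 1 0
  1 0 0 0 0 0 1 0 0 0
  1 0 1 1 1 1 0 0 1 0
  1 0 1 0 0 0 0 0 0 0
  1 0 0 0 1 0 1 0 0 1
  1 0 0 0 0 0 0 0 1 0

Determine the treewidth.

2

A width-2 tree decomposition is:
Bags: B1 = {0, 2, 6}  B2 = {0, 6, 8}  B3 = {0, 1, 2}  B4 = {0, 8, 9}  B5 = {0, 5, 6}  B6 = {0, 2, 7}  B7 = {4, 6, 8}  B8 = {2, 3, 6}
Tree: B1–B2, B1–B3, B2–B4, B1–B5, B1–B6, B2–B7, B1–B8
Every bag has size at most 3, so the width is 3 − 1 = 2 and tw(G) ≤ 2. Conversely, {0, 8, 9} is a clique of size 3, and the vertices of any clique must share a bag in every tree decomposition; so some bag has ≥ 3 vertices and tw(G) ≥ 2. The upper and lower bounds meet at 2, so that is the treewidth.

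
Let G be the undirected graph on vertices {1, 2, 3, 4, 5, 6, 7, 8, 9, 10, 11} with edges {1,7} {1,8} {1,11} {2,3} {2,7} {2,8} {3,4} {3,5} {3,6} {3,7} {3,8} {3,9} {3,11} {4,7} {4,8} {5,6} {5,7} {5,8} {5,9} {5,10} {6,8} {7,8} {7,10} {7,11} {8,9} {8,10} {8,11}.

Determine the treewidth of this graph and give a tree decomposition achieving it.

The largest bag has 4 vertices, giving width 3; this decomposition certifies tw(G) ≤ 3. For the lower bound, the 4 vertices {1, 7, 8, 11} are pairwise adjacent, and any tree decomposition puts a clique entirely inside one bag — forcing width ≥ 3. Hence tw(G) = 3 exactly.

Treewidth 3.
Bags: B1 = {2, 3, 7, 8}  B2 = {3, 5, 7, 8}  B3 = {3, 4, 7, 8}  B4 = {3, 7, 8, 11}  B5 = {1, 7, 8, 11}  B6 = {5, 7, 8, 10}  B7 = {3, 5, 8, 9}  B8 = {3, 5, 6, 8}
Tree: B1–B2, B2–B3, B2–B4, B4–B5, B2–B6, B2–B7, B7–B8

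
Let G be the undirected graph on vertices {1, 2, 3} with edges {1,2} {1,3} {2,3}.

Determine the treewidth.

A width-2 tree decomposition is:
Bags: B1 = {1, 2, 3}
Tree: (single bag)
A single bag containing all 3 vertices is trivially a valid decomposition of width 2. For the lower bound, the 3 vertices {1, 2, 3} are pairwise adjacent, and any tree decomposition puts a clique entirely inside one bag — forcing width ≥ 2. Combining the bounds, tw(G) = 2.

2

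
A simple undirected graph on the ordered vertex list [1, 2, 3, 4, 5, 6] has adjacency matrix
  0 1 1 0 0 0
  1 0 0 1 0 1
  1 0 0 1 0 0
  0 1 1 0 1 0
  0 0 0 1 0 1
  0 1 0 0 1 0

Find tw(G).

2

A width-2 tree decomposition is:
Bags: B1 = {1, 3, 4}  B2 = {1, 2, 4}  B3 = {2, 4, 5}  B4 = {2, 5, 6}
Tree: B1–B2, B2–B3, B3–B4
The largest bag has 3 vertices, giving width 2; this decomposition certifies tw(G) ≤ 2. Since 3–1–2–4–3 is a cycle in G, G is not acyclic. Forests are exactly the graphs of treewidth ≤ 1, so tw(G) ≥ 2. Therefore the treewidth is 2.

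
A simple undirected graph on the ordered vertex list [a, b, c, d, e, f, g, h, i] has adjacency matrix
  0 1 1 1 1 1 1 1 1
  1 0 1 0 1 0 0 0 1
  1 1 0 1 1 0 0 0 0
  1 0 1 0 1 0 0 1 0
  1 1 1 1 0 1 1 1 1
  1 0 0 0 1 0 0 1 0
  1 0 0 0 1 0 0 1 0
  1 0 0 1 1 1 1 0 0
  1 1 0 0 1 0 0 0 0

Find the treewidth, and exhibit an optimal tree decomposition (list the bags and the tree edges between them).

The largest bag has 4 vertices, giving width 3; this decomposition certifies tw(G) ≤ 3. For the lower bound, the 4 vertices {a, d, e, h} are pairwise adjacent, and any tree decomposition puts a clique entirely inside one bag — forcing width ≥ 3. The upper and lower bounds meet at 3, so that is the treewidth.

Treewidth 3.
Bags: B1 = {a, d, e, h}  B2 = {a, e, g, h}  B3 = {a, c, d, e}  B4 = {a, e, f, h}  B5 = {a, b, c, e}  B6 = {a, b, e, i}
Tree: B1–B2, B1–B3, B2–B4, B3–B5, B5–B6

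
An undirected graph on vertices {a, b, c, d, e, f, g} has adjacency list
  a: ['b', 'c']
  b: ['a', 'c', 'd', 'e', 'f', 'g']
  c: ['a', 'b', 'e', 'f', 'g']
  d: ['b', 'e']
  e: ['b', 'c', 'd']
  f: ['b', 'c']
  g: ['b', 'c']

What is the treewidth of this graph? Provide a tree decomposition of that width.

The largest bag has 3 vertices, giving width 2; this decomposition certifies tw(G) ≤ 2. Conversely, {b, d, e} is a clique of size 3, and the vertices of any clique must share a bag in every tree decomposition; so some bag has ≥ 3 vertices and tw(G) ≥ 2. Hence tw(G) = 2 exactly.

Treewidth 2.
One optimal decomposition is:
Bags: B1 = {b, c, g}  B2 = {b, c, f}  B3 = {b, c, e}  B4 = {a, b, c}  B5 = {b, d, e}
Tree: B1–B2, B1–B3, B3–B4, B3–B5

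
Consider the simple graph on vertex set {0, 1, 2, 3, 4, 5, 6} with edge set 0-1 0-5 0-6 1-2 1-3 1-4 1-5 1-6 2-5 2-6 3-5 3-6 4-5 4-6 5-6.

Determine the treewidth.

3

A width-3 tree decomposition is:
Bags: B1 = {1, 4, 5, 6}  B2 = {0, 1, 5, 6}  B3 = {1, 3, 5, 6}  B4 = {1, 2, 5, 6}
Tree: B1–B2, B1–B3, B1–B4
The largest bag has 4 vertices, giving width 3; this decomposition certifies tw(G) ≤ 3. On the other hand G contains the 4-clique {0, 1, 5, 6}. A clique must lie in a single bag of any decomposition, so no decomposition can have width below 3. Combining the bounds, tw(G) = 3.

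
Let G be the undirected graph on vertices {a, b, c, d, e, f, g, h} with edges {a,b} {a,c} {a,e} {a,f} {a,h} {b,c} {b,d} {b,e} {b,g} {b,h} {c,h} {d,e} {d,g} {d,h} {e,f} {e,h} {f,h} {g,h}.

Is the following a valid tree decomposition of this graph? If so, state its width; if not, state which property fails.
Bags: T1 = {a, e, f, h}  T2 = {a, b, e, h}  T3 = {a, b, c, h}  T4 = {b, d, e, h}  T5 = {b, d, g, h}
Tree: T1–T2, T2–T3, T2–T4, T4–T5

Checking the three conditions: (i) the bags cover all of {a, b, c, d, e, f, g, h}; (ii) for each edge, some bag contains both endpoints; (iii) the bags containing any fixed vertex form a subtree. All hold, so the decomposition is valid with width 4 − 1 = 3.

Yes; width 3.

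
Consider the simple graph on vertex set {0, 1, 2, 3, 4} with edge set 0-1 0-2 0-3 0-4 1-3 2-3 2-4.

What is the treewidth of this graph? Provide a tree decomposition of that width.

Treewidth 2.
Bags: B1 = {0, 2, 3}  B2 = {0, 2, 4}  B3 = {0, 1, 3}
Tree: B1–B2, B1–B3

Every bag has size at most 3, so the width is 3 − 1 = 2 and tw(G) ≤ 2. Conversely, {0, 1, 3} is a clique of size 3, and the vertices of any clique must share a bag in every tree decomposition; so some bag has ≥ 3 vertices and tw(G) ≥ 2. Hence tw(G) = 2 exactly.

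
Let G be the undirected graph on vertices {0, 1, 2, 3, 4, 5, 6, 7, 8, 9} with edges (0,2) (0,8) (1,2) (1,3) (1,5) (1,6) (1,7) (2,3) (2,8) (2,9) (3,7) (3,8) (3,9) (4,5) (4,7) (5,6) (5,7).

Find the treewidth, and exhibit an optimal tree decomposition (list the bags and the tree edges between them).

Treewidth 2.
One optimal decomposition is:
Bags: B1 = {1, 2, 3}  B2 = {2, 3, 8}  B3 = {1, 3, 7}  B4 = {1, 5, 7}  B5 = {2, 3, 9}  B6 = {1, 5, 6}  B7 = {4, 5, 7}  B8 = {0, 2, 8}
Tree: B1–B2, B1–B3, B3–B4, B1–B5, B4–B6, B4–B7, B2–B8

Each bag holds 3 vertices, so the decomposition has width 2, which upper-bounds the treewidth. Conversely, {0, 2, 8} is a clique of size 3, and the vertices of any clique must share a bag in every tree decomposition; so some bag has ≥ 3 vertices and tw(G) ≥ 2. Combining the bounds, tw(G) = 2.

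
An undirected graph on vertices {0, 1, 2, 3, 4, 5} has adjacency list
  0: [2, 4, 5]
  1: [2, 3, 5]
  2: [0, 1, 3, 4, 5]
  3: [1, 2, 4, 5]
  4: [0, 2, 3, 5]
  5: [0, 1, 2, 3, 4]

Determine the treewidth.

3

A width-3 tree decomposition is:
Bags: B1 = {1, 2, 3, 5}  B2 = {2, 3, 4, 5}  B3 = {0, 2, 4, 5}
Tree: B1–B2, B2–B3
Each bag holds 4 vertices, so the decomposition has width 3, which upper-bounds the treewidth. Conversely, {0, 2, 4, 5} is a clique of size 4, and the vertices of any clique must share a bag in every tree decomposition; so some bag has ≥ 4 vertices and tw(G) ≥ 3. Combining the bounds, tw(G) = 3.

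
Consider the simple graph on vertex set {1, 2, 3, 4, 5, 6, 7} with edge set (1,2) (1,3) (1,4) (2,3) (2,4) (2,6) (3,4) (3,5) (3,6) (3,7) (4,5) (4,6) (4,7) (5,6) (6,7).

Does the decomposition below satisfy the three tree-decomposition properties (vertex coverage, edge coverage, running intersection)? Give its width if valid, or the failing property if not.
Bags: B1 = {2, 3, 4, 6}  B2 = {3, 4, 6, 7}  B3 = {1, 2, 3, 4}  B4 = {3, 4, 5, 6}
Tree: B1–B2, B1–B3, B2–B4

Checking the three conditions: (i) the bags cover all of {1, 2, 3, 4, 5, 6, 7}; (ii) for each edge, some bag contains both endpoints; (iii) the bags containing any fixed vertex form a subtree. All hold, so the decomposition is valid with width 4 − 1 = 3.

Yes; width 3.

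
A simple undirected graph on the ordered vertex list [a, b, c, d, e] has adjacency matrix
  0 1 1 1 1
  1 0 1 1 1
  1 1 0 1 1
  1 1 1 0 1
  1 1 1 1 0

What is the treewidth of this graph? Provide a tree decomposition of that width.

With just one bag of size 5, the width is 5 − 1 = 4, so tw(G) ≤ 4. For the lower bound, the 5 vertices {a, b, c, d, e} are pairwise adjacent, and any tree decomposition puts a clique entirely inside one bag — forcing width ≥ 4. Hence tw(G) = 4 exactly.

Treewidth 4.
One optimal decomposition is:
Bags: B1 = {a, b, c, d, e}
Tree: (single bag)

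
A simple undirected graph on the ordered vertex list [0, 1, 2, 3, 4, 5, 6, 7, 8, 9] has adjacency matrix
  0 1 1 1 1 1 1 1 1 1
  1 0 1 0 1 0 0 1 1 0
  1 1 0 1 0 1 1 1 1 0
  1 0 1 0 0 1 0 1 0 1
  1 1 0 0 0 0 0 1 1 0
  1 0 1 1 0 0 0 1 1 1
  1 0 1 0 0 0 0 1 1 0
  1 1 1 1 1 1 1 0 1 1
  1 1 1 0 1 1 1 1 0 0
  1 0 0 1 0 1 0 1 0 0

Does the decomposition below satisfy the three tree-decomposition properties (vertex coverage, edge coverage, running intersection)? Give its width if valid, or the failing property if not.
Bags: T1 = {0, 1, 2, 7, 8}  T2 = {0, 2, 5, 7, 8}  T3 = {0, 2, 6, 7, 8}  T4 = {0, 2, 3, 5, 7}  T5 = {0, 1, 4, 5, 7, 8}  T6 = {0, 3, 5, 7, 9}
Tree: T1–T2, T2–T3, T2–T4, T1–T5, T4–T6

No — bags containing vertex 5 are not connected in the tree.

A tree decomposition must satisfy three properties: every vertex lies in some bag; for every edge, both endpoints lie together in some bag; and for every vertex, the bags containing it form a connected subtree. Here bags containing vertex 5 are not connected in the tree, so the decomposition is invalid.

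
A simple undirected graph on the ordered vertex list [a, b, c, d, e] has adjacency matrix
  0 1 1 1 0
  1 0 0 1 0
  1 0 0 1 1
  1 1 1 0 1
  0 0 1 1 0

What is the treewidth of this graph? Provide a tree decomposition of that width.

Treewidth 2.
Bags: B1 = {a, c, d}  B2 = {a, b, d}  B3 = {c, d, e}
Tree: B1–B2, B1–B3

The largest bag has 3 vertices, giving width 2; this decomposition certifies tw(G) ≤ 2. On the other hand G contains the 3-clique {c, d, e}. A clique must lie in a single bag of any decomposition, so no decomposition can have width below 2. Combining the bounds, tw(G) = 2.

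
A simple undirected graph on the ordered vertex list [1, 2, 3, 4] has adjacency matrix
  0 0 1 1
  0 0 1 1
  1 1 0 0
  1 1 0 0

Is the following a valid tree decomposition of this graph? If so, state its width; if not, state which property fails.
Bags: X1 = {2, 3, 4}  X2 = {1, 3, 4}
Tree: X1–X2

Yes; width 2.

Checking the three conditions: (i) the bags cover all of {1, 2, 3, 4}; (ii) for each edge, some bag contains both endpoints; (iii) the bags containing any fixed vertex form a subtree. All hold, so the decomposition is valid with width 3 − 1 = 2.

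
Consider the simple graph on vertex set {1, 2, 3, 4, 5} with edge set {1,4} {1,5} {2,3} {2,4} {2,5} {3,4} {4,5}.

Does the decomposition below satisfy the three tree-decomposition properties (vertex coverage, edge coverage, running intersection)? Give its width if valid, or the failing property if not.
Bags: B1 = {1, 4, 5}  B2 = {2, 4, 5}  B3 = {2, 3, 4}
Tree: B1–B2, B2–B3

Vertex coverage: the bags together contain {1, 2, 3, 4, 5}, the full vertex set. Edge coverage: each edge of G has both endpoints in at least one bag. Running intersection: for every vertex, the bags containing it form a connected subtree. All three properties hold, so this is a valid tree decomposition of width max|bag| − 1 = 2, and hence tw(G) ≤ 2.

Yes; width 2.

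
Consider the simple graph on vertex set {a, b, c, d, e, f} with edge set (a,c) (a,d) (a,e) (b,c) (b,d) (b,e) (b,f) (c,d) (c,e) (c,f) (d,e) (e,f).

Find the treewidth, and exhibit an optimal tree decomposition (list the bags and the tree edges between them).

Every bag has size at most 4, so the width is 4 − 1 = 3 and tw(G) ≤ 3. On the other hand G contains the 4-clique {a, c, d, e}. A clique must lie in a single bag of any decomposition, so no decomposition can have width below 3. The upper and lower bounds meet at 3, so that is the treewidth.

Treewidth 3.
Bags: B1 = {b, c, e, f}  B2 = {b, c, d, e}  B3 = {a, c, d, e}
Tree: B1–B2, B2–B3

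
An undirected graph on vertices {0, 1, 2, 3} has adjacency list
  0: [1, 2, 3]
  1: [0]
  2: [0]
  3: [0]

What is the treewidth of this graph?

1

A width-1 tree decomposition is:
Bags: B1 = {0, 1}  B2 = {0, 3}  B3 = {0, 2}
Tree: B1–B2, B2–B3
Every bag has size at most 2, so the width is 2 − 1 = 1 and tw(G) ≤ 1. Since G has at least one edge (e.g. 1–0), it is not an edgeless graph, so tw(G) ≥ 1. Hence tw(G) = 1 exactly.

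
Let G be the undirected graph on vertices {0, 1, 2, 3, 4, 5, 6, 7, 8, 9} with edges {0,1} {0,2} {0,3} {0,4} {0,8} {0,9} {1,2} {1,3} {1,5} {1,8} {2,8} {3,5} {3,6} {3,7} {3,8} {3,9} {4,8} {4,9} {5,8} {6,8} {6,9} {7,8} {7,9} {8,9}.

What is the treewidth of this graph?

A width-3 tree decomposition is:
Bags: B1 = {0, 4, 8, 9}  B2 = {0, 3, 8, 9}  B3 = {0, 1, 3, 8}  B4 = {1, 3, 5, 8}  B5 = {3, 6, 8, 9}  B6 = {3, 7, 8, 9}  B7 = {0, 1, 2, 8}
Tree: B1–B2, B2–B3, B3–B4, B2–B5, B5–B6, B3–B7
Each bag holds 4 vertices, so the decomposition has width 3, which upper-bounds the treewidth. For the lower bound, the 4 vertices {0, 1, 2, 8} are pairwise adjacent, and any tree decomposition puts a clique entirely inside one bag — forcing width ≥ 3. Therefore the treewidth is 3.

3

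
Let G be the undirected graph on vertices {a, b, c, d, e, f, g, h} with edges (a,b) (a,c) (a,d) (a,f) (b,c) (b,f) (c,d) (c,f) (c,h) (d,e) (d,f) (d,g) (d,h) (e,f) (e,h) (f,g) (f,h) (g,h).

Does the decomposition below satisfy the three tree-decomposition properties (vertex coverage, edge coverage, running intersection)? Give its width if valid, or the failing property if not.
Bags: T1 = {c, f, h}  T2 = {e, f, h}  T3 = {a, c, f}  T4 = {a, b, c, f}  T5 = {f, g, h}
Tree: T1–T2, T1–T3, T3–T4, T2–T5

No — vertex d appears in no bag.

A tree decomposition must satisfy three properties: every vertex lies in some bag; for every edge, both endpoints lie together in some bag; and for every vertex, the bags containing it form a connected subtree. Here vertex d appears in no bag, so the decomposition is invalid.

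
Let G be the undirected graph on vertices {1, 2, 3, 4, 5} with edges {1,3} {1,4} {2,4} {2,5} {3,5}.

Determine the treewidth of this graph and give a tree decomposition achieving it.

Treewidth 2.
One such decomposition:
Bags: B1 = {1, 3, 4}  B2 = {3, 4, 5}  B3 = {2, 4, 5}
Tree: B1–B2, B2–B3

Each bag holds 3 vertices, so the decomposition has width 2, which upper-bounds the treewidth. Since 4–1–3–5–2–4 is a cycle in G, G is not acyclic. Forests are exactly the graphs of treewidth ≤ 1, so tw(G) ≥ 2. Therefore the treewidth is 2.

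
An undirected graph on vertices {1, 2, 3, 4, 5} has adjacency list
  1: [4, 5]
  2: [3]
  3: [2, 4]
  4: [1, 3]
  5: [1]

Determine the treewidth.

A width-1 tree decomposition is:
Bags: B1 = {2, 3}  B2 = {3, 4}  B3 = {1, 4}  B4 = {1, 5}
Tree: B1–B2, B2–B3, B3–B4
Every bag has size at most 2, so the width is 2 − 1 = 1 and tw(G) ≤ 1. G has an edge, so its treewidth is at least 1. The upper and lower bounds meet at 1, so that is the treewidth.

1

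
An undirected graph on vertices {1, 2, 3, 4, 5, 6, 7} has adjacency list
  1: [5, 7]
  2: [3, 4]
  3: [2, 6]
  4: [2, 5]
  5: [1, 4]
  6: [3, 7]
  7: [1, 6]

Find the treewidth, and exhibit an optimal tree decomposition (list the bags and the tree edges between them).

The largest bag has 3 vertices, giving width 2; this decomposition certifies tw(G) ≤ 2. For the lower bound, G contains the cycle 7–1–5–4–2–3–6–7, so G is not a forest; only forests have treewidth ≤ 1, hence tw(G) ≥ 2. Therefore the treewidth is 2.

Treewidth 2.
One such decomposition:
Bags: B1 = {1, 5, 7}  B2 = {4, 5, 7}  B3 = {2, 4, 7}  B4 = {2, 3, 7}  B5 = {3, 6, 7}
Tree: B1–B2, B2–B3, B3–B4, B4–B5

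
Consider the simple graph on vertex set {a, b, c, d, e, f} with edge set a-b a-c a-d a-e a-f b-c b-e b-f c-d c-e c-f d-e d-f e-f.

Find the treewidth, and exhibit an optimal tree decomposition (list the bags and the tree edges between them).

The largest bag has 5 vertices, giving width 4; this decomposition certifies tw(G) ≤ 4. For the lower bound, the 5 vertices {a, c, d, e, f} are pairwise adjacent, and any tree decomposition puts a clique entirely inside one bag — forcing width ≥ 4. Hence tw(G) = 4 exactly.

Treewidth 4.
One such decomposition:
Bags: B1 = {a, b, c, e, f}  B2 = {a, c, d, e, f}
Tree: B1–B2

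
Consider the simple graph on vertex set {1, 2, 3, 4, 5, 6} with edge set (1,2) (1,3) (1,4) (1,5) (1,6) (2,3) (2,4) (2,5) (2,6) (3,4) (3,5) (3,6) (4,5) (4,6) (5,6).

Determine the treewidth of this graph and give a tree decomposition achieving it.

With just one bag of size 6, the width is 6 − 1 = 5, so tw(G) ≤ 5. On the other hand G contains the 6-clique {1, 2, 3, 4, 5, 6}. A clique must lie in a single bag of any decomposition, so no decomposition can have width below 5. Hence tw(G) = 5 exactly.

Treewidth 5.
One optimal decomposition is:
Bags: B1 = {1, 2, 3, 4, 5, 6}
Tree: (single bag)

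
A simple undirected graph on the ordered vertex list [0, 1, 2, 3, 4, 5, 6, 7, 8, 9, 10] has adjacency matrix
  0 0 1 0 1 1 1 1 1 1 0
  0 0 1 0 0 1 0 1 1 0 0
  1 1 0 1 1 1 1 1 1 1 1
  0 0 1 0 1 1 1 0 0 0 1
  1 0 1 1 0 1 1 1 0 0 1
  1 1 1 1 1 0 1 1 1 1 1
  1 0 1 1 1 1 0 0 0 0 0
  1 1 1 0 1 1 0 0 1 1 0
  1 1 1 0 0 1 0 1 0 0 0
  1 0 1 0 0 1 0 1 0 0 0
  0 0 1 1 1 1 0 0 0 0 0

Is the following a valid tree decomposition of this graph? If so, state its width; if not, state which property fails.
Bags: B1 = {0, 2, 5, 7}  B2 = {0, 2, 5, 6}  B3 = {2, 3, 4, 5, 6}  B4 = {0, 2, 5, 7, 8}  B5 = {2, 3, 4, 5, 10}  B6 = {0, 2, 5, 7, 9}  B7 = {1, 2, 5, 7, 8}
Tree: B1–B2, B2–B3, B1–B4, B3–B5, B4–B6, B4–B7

No — edge (7,4) lies in no bag.

A tree decomposition must satisfy three properties: every vertex lies in some bag; for every edge, both endpoints lie together in some bag; and for every vertex, the bags containing it form a connected subtree. Here edge (7,4) lies in no bag, so the decomposition is invalid.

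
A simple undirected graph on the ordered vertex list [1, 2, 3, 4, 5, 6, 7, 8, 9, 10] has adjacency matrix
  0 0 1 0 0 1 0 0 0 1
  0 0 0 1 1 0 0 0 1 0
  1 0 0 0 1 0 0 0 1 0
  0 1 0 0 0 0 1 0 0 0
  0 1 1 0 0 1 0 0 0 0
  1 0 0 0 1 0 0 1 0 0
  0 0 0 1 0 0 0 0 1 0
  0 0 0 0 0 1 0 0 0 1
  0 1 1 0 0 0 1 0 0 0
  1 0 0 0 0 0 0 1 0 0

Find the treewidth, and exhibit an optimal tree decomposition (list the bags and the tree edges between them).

Each bag holds 3 vertices, so the decomposition has width 2, which upper-bounds the treewidth. For the lower bound, G contains the cycle 7–4–2–9–7, so G is not a forest; only forests have treewidth ≤ 1, hence tw(G) ≥ 2. Therefore the treewidth is 2.

Treewidth 2.
One such decomposition:
Bags: B1 = {4, 7, 9}  B2 = {2, 4, 9}  B3 = {2, 3, 9}  B4 = {2, 3, 5}  B5 = {1, 3, 5}  B6 = {1, 5, 6}  B7 = {1, 6, 10}  B8 = {6, 8, 10}
Tree: B1–B2, B2–B3, B3–B4, B4–B5, B5–B6, B6–B7, B7–B8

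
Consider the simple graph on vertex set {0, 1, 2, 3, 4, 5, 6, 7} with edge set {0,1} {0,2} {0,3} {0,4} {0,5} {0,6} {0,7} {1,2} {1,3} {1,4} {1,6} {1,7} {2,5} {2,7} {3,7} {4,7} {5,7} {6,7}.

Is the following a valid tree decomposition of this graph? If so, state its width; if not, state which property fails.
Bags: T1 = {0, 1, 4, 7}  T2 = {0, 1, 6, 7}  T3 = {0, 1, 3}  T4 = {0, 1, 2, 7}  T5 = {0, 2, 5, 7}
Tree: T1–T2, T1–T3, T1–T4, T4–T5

A tree decomposition must satisfy three properties: every vertex lies in some bag; for every edge, both endpoints lie together in some bag; and for every vertex, the bags containing it form a connected subtree. Here edge (7,3) lies in no bag, so the decomposition is invalid.

No — edge (7,3) lies in no bag.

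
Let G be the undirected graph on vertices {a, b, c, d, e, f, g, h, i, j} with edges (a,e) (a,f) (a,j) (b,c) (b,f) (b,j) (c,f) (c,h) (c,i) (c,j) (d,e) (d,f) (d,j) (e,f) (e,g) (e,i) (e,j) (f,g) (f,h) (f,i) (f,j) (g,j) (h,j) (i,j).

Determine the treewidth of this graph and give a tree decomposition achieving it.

Treewidth 3.
One optimal decomposition is:
Bags: B1 = {e, f, i, j}  B2 = {a, e, f, j}  B3 = {c, f, i, j}  B4 = {d, e, f, j}  B5 = {e, f, g, j}  B6 = {c, f, h, j}  B7 = {b, c, f, j}
Tree: B1–B2, B1–B3, B2–B4, B2–B5, B3–B6, B3–B7

Every bag has size at most 4, so the width is 4 − 1 = 3 and tw(G) ≤ 3. Conversely, {d, e, f, j} is a clique of size 4, and the vertices of any clique must share a bag in every tree decomposition; so some bag has ≥ 4 vertices and tw(G) ≥ 3. Combining the bounds, tw(G) = 3.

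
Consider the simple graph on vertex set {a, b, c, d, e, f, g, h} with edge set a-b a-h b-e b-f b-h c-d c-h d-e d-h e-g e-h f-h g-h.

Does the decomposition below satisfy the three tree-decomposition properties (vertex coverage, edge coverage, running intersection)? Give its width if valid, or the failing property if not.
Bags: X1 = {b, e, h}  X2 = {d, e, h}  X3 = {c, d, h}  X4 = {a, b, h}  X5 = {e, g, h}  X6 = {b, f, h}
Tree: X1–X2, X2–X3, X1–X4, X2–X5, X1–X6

Yes; width 2.

Checking the three conditions: (i) the bags cover all of {a, b, c, d, e, f, g, h}; (ii) for each edge, some bag contains both endpoints; (iii) the bags containing any fixed vertex form a subtree. All hold, so the decomposition is valid with width 3 − 1 = 2.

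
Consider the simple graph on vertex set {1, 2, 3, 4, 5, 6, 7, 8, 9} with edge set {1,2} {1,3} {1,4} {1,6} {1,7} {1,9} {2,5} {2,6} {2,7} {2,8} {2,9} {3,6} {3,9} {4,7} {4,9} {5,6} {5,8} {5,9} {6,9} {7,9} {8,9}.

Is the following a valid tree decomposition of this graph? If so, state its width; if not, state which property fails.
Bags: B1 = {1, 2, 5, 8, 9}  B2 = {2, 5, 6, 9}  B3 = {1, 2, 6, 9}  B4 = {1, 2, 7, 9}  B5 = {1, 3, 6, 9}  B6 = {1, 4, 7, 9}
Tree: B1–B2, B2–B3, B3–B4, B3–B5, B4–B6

A tree decomposition must satisfy three properties: every vertex lies in some bag; for every edge, both endpoints lie together in some bag; and for every vertex, the bags containing it form a connected subtree. Here bags containing vertex 1 are not connected in the tree, so the decomposition is invalid.

No — bags containing vertex 1 are not connected in the tree.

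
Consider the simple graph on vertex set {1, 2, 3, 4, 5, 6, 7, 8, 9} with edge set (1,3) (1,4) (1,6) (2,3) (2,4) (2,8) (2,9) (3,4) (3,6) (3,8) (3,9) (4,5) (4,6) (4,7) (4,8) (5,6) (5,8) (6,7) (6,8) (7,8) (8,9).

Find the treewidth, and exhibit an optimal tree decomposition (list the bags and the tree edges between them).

Treewidth 3.
Bags: B1 = {2, 3, 4, 8}  B2 = {3, 4, 6, 8}  B3 = {4, 6, 7, 8}  B4 = {4, 5, 6, 8}  B5 = {2, 3, 8, 9}  B6 = {1, 3, 4, 6}
Tree: B1–B2, B2–B3, B2–B4, B1–B5, B2–B6

The largest bag has 4 vertices, giving width 3; this decomposition certifies tw(G) ≤ 3. For the lower bound, the 4 vertices {2, 3, 8, 9} are pairwise adjacent, and any tree decomposition puts a clique entirely inside one bag — forcing width ≥ 3. Combining the bounds, tw(G) = 3.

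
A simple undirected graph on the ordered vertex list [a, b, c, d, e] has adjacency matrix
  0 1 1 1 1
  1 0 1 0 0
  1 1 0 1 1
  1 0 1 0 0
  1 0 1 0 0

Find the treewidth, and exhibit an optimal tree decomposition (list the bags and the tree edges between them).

Treewidth 2.
One optimal decomposition is:
Bags: B1 = {a, b, c}  B2 = {a, c, d}  B3 = {a, c, e}
Tree: B1–B2, B2–B3

Every bag has size at most 3, so the width is 3 − 1 = 2 and tw(G) ≤ 2. Conversely, {a, c, d} is a clique of size 3, and the vertices of any clique must share a bag in every tree decomposition; so some bag has ≥ 3 vertices and tw(G) ≥ 2. Therefore the treewidth is 2.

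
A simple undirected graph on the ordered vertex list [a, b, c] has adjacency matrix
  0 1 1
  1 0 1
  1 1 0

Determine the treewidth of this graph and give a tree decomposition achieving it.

With just one bag of size 3, the width is 3 − 1 = 2, so tw(G) ≤ 2. For the lower bound, the 3 vertices {a, b, c} are pairwise adjacent, and any tree decomposition puts a clique entirely inside one bag — forcing width ≥ 2. Therefore the treewidth is 2.

Treewidth 2.
One such decomposition:
Bags: B1 = {a, b, c}
Tree: (single bag)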